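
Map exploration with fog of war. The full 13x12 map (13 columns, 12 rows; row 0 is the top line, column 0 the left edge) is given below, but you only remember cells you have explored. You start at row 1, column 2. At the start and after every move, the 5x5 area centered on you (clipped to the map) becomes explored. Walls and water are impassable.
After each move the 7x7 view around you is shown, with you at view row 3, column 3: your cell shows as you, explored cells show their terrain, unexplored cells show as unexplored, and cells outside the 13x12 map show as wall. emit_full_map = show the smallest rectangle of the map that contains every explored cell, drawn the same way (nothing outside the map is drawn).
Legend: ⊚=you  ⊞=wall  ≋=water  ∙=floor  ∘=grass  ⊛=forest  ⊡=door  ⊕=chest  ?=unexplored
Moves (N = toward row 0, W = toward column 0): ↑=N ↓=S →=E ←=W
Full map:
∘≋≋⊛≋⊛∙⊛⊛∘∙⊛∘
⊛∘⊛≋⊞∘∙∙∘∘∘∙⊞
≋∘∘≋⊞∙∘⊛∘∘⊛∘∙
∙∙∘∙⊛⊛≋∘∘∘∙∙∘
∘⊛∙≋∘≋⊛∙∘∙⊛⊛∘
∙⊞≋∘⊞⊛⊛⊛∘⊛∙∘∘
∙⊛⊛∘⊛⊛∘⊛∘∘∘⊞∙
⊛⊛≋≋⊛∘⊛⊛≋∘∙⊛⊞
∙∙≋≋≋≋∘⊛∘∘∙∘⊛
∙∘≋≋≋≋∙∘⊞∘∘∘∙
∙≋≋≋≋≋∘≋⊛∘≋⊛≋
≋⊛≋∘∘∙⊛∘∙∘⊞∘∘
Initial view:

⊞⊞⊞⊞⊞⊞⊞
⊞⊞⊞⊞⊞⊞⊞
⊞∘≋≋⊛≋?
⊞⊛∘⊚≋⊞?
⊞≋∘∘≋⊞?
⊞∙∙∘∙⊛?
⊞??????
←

⊞⊞⊞⊞⊞⊞⊞
⊞⊞⊞⊞⊞⊞⊞
⊞⊞∘≋≋⊛≋
⊞⊞⊛⊚⊛≋⊞
⊞⊞≋∘∘≋⊞
⊞⊞∙∙∘∙⊛
⊞⊞?????

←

⊞⊞⊞⊞⊞⊞⊞
⊞⊞⊞⊞⊞⊞⊞
⊞⊞⊞∘≋≋⊛
⊞⊞⊞⊚∘⊛≋
⊞⊞⊞≋∘∘≋
⊞⊞⊞∙∙∘∙
⊞⊞⊞????

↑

⊞⊞⊞⊞⊞⊞⊞
⊞⊞⊞⊞⊞⊞⊞
⊞⊞⊞⊞⊞⊞⊞
⊞⊞⊞⊚≋≋⊛
⊞⊞⊞⊛∘⊛≋
⊞⊞⊞≋∘∘≋
⊞⊞⊞∙∙∘∙

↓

⊞⊞⊞⊞⊞⊞⊞
⊞⊞⊞⊞⊞⊞⊞
⊞⊞⊞∘≋≋⊛
⊞⊞⊞⊚∘⊛≋
⊞⊞⊞≋∘∘≋
⊞⊞⊞∙∙∘∙
⊞⊞⊞????

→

⊞⊞⊞⊞⊞⊞⊞
⊞⊞⊞⊞⊞⊞⊞
⊞⊞∘≋≋⊛≋
⊞⊞⊛⊚⊛≋⊞
⊞⊞≋∘∘≋⊞
⊞⊞∙∙∘∙⊛
⊞⊞?????


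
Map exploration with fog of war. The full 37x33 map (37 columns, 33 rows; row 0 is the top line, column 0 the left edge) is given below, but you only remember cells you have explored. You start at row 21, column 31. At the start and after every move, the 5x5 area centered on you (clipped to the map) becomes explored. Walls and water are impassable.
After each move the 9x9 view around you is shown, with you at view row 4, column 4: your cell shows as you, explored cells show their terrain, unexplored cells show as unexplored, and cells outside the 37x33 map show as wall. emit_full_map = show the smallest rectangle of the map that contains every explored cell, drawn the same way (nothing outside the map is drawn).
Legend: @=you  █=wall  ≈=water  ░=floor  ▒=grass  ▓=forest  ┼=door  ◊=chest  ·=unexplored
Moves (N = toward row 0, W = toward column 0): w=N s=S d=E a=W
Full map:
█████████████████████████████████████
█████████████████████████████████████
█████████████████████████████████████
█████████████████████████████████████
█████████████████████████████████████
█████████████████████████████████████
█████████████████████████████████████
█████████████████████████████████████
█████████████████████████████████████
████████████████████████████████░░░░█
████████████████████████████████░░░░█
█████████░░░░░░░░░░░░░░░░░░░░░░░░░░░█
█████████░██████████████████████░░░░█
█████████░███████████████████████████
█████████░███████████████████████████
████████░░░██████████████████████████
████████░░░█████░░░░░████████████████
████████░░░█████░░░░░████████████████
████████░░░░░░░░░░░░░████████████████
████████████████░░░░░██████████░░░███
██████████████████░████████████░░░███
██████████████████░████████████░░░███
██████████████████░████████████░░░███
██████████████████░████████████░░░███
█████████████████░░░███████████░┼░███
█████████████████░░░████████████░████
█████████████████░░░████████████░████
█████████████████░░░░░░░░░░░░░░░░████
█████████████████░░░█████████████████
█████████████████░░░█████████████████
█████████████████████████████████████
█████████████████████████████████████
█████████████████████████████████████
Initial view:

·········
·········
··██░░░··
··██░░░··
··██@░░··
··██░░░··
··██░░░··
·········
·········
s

·········
··██░░░··
··██░░░··
··██░░░··
··██@░░··
··██░░░··
··██░┼░··
·········
·········

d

·········
·██░░░···
·██░░░█··
·██░░░█··
·██░@░█··
·██░░░█··
·██░┼░█··
·········
·········

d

········█
██░░░···█
██░░░██·█
██░░░██·█
██░░@██·█
██░░░██·█
██░┼░██·█
········█
········█

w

········█
········█
██░░░██·█
██░░░██·█
██░░@██·█
██░░░██·█
██░░░██·█
██░┼░██·█
········█

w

········█
········█
··█████·█
██░░░██·█
██░░@██·█
██░░░██·█
██░░░██·█
██░░░██·█
██░┼░██·█

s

········█
··█████·█
██░░░██·█
██░░░██·█
██░░@██·█
██░░░██·█
██░░░██·█
██░┼░██·█
········█

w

········█
········█
··█████·█
██░░░██·█
██░░@██·█
██░░░██·█
██░░░██·█
██░░░██·█
██░┼░██·█

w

········█
········█
··█████·█
··█████·█
██░░@██·█
██░░░██·█
██░░░██·█
██░░░██·█
██░░░██·█

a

·········
·········
··██████·
··██████·
·██░@░██·
·██░░░██·
·██░░░██·
·██░░░██·
·██░░░██·

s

·········
··██████·
··██████·
·██░░░██·
·██░@░██·
·██░░░██·
·██░░░██·
·██░░░██·
·██░┼░██·

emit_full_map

·██████
·██████
██░░░██
██░@░██
██░░░██
██░░░██
██░░░██
██░┼░██

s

··██████·
··██████·
·██░░░██·
·██░░░██·
·██░@░██·
·██░░░██·
·██░░░██·
·██░┼░██·
·········

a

···██████
···██████
··██░░░██
··██░░░██
··██@░░██
··██░░░██
··██░░░██
··██░┼░██
·········

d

··██████·
··██████·
·██░░░██·
·██░░░██·
·██░@░██·
·██░░░██·
·██░░░██·
·██░┼░██·
·········

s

··██████·
·██░░░██·
·██░░░██·
·██░░░██·
·██░@░██·
·██░░░██·
·██░┼░██·
·········
·········

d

·██████·█
██░░░██·█
██░░░██·█
██░░░██·█
██░░@██·█
██░░░██·█
██░┼░██·█
········█
········█

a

··██████·
·██░░░██·
·██░░░██·
·██░░░██·
·██░@░██·
·██░░░██·
·██░┼░██·
·········
·········

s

·██░░░██·
·██░░░██·
·██░░░██·
·██░░░██·
·██░@░██·
·██░┼░██·
··██░██··
·········
·········

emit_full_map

·██████
·██████
██░░░██
██░░░██
██░░░██
██░░░██
██░@░██
██░┼░██
·██░██·

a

··██░░░██
··██░░░██
··██░░░██
··██░░░██
··██@░░██
··██░┼░██
··███░██·
·········
·········

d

·██░░░██·
·██░░░██·
·██░░░██·
·██░░░██·
·██░@░██·
·██░┼░██·
·███░██··
·········
·········

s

·██░░░██·
·██░░░██·
·██░░░██·
·██░░░██·
·██░@░██·
·███░██··
··██░██··
·········
·········

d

██░░░██·█
██░░░██·█
██░░░██·█
██░░░██·█
██░┼@██·█
███░███·█
·██░███·█
········█
········█

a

·██░░░██·
·██░░░██·
·██░░░██·
·██░░░██·
·██░@░██·
·███░███·
··██░███·
·········
·········

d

██░░░██·█
██░░░██·█
██░░░██·█
██░░░██·█
██░┼@██·█
███░███·█
·██░███·█
········█
········█

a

·██░░░██·
·██░░░██·
·██░░░██·
·██░░░██·
·██░@░██·
·███░███·
··██░███·
·········
·········

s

·██░░░██·
·██░░░██·
·██░░░██·
·██░┼░██·
·███@███·
··██░███·
··░░░██··
·········
·········

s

·██░░░██·
·██░░░██·
·██░┼░██·
·███░███·
··██@███·
··░░░██··
··█████··
·········
·········

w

·██░░░██·
·██░░░██·
·██░░░██·
·██░┼░██·
·███@███·
··██░███·
··░░░██··
··█████··
·········

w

·██░░░██·
·██░░░██·
·██░░░██·
·██░░░██·
·██░@░██·
·███░███·
··██░███·
··░░░██··
··█████··

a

··██░░░██
··██░░░██
··██░░░██
··██░░░██
··██@┼░██
··███░███
··███░███
···░░░██·
···█████·

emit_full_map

·██████
·██████
██░░░██
██░░░██
██░░░██
██░░░██
██░░░██
██@┼░██
███░███
███░███
·░░░██·
·█████·

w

··██░░░██
··██░░░██
··██░░░██
··██░░░██
··██@░░██
··██░┼░██
··███░███
··███░███
···░░░██·

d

·██░░░██·
·██░░░██·
·██░░░██·
·██░░░██·
·██░@░██·
·██░┼░██·
·███░███·
·███░███·
··░░░██··

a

··██░░░██
··██░░░██
··██░░░██
··██░░░██
··██@░░██
··██░┼░██
··███░███
··███░███
···░░░██·

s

··██░░░██
··██░░░██
··██░░░██
··██░░░██
··██@┼░██
··███░███
··███░███
···░░░██·
···█████·

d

·██░░░██·
·██░░░██·
·██░░░██·
·██░░░██·
·██░@░██·
·███░███·
·███░███·
··░░░██··
··█████··

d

██░░░██·█
██░░░██·█
██░░░██·█
██░░░██·█
██░┼@██·█
███░███·█
███░███·█
·░░░██··█
·█████··█

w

██░░░██·█
██░░░██·█
██░░░██·█
██░░░██·█
██░░@██·█
██░┼░██·█
███░███·█
███░███·█
·░░░██··█

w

·██████·█
██░░░██·█
██░░░██·█
██░░░██·█
██░░@██·█
██░░░██·█
██░┼░██·█
███░███·█
███░███·█

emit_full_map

·██████
·██████
██░░░██
██░░░██
██░░░██
██░░@██
██░░░██
██░┼░██
███░███
███░███
·░░░██·
·█████·


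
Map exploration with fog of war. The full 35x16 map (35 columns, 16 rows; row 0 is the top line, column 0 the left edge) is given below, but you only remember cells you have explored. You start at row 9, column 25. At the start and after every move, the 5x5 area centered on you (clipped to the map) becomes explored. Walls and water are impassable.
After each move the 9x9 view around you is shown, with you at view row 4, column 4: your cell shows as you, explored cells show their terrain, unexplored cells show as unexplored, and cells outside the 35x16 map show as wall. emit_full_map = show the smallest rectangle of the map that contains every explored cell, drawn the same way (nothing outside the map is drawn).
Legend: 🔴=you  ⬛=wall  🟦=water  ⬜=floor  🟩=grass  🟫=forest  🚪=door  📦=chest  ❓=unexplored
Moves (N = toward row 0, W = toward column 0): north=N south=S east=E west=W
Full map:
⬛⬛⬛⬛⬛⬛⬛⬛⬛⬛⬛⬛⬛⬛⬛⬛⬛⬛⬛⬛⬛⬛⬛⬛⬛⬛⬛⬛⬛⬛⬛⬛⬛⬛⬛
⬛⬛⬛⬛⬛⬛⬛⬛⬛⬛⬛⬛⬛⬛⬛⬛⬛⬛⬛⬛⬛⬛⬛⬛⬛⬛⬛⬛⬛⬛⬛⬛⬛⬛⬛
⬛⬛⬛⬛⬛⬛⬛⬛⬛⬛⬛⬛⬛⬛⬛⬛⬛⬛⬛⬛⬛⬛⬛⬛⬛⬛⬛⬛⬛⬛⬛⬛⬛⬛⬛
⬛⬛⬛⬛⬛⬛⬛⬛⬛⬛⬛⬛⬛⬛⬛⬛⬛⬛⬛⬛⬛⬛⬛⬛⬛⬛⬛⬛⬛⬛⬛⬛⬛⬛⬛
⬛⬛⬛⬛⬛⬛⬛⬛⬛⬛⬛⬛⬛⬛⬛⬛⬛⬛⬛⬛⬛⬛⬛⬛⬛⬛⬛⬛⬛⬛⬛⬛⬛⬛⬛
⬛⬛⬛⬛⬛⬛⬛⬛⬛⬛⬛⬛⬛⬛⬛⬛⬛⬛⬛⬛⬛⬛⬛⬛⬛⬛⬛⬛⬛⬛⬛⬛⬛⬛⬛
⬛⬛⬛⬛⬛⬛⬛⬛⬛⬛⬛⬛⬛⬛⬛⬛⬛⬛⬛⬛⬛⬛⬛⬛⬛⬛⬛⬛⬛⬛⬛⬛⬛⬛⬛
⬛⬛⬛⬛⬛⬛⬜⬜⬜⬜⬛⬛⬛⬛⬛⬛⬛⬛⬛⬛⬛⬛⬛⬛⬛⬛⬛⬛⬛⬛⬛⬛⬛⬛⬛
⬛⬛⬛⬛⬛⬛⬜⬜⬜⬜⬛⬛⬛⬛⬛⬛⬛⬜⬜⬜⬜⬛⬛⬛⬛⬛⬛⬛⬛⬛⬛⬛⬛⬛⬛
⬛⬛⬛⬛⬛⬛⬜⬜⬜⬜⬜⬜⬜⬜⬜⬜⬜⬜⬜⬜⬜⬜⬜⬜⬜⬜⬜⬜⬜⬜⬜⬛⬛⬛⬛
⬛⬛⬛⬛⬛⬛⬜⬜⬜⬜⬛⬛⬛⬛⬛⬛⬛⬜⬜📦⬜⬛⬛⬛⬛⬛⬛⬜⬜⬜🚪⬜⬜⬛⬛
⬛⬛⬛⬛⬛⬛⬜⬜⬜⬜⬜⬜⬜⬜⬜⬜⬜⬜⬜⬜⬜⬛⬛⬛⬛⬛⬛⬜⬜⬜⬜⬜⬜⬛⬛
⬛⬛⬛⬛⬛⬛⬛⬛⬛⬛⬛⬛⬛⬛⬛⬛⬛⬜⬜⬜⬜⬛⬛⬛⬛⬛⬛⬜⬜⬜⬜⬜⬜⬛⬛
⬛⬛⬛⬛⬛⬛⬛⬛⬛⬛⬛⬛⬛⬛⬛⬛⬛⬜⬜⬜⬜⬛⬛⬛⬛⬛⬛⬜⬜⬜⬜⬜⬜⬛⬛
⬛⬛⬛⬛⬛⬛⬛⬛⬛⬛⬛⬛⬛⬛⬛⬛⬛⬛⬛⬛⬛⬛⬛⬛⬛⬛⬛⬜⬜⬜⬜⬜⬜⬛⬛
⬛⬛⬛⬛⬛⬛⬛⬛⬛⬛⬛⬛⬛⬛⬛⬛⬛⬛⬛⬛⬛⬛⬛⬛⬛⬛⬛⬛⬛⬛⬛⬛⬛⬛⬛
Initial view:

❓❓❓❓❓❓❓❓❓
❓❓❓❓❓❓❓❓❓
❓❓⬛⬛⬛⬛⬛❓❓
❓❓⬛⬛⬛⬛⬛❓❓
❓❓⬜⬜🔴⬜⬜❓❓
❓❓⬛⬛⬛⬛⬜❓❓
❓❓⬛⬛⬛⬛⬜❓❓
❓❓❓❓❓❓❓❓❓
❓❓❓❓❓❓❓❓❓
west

❓❓❓❓❓❓❓❓❓
❓❓❓❓❓❓❓❓❓
❓❓⬛⬛⬛⬛⬛⬛❓
❓❓⬛⬛⬛⬛⬛⬛❓
❓❓⬜⬜🔴⬜⬜⬜❓
❓❓⬛⬛⬛⬛⬛⬜❓
❓❓⬛⬛⬛⬛⬛⬜❓
❓❓❓❓❓❓❓❓❓
❓❓❓❓❓❓❓❓❓

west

❓❓❓❓❓❓❓❓❓
❓❓❓❓❓❓❓❓❓
❓❓⬛⬛⬛⬛⬛⬛⬛
❓❓⬛⬛⬛⬛⬛⬛⬛
❓❓⬜⬜🔴⬜⬜⬜⬜
❓❓⬛⬛⬛⬛⬛⬛⬜
❓❓⬛⬛⬛⬛⬛⬛⬜
❓❓❓❓❓❓❓❓❓
❓❓❓❓❓❓❓❓❓

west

❓❓❓❓❓❓❓❓❓
❓❓❓❓❓❓❓❓❓
❓❓⬛⬛⬛⬛⬛⬛⬛
❓❓⬜⬛⬛⬛⬛⬛⬛
❓❓⬜⬜🔴⬜⬜⬜⬜
❓❓⬜⬛⬛⬛⬛⬛⬛
❓❓⬜⬛⬛⬛⬛⬛⬛
❓❓❓❓❓❓❓❓❓
❓❓❓❓❓❓❓❓❓

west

❓❓❓❓❓❓❓❓❓
❓❓❓❓❓❓❓❓❓
❓❓⬛⬛⬛⬛⬛⬛⬛
❓❓⬜⬜⬛⬛⬛⬛⬛
❓❓⬜⬜🔴⬜⬜⬜⬜
❓❓📦⬜⬛⬛⬛⬛⬛
❓❓⬜⬜⬛⬛⬛⬛⬛
❓❓❓❓❓❓❓❓❓
❓❓❓❓❓❓❓❓❓

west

❓❓❓❓❓❓❓❓❓
❓❓❓❓❓❓❓❓❓
❓❓⬛⬛⬛⬛⬛⬛⬛
❓❓⬜⬜⬜⬛⬛⬛⬛
❓❓⬜⬜🔴⬜⬜⬜⬜
❓❓⬜📦⬜⬛⬛⬛⬛
❓❓⬜⬜⬜⬛⬛⬛⬛
❓❓❓❓❓❓❓❓❓
❓❓❓❓❓❓❓❓❓

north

❓❓❓❓❓❓❓❓❓
❓❓❓❓❓❓❓❓❓
❓❓⬛⬛⬛⬛⬛❓❓
❓❓⬛⬛⬛⬛⬛⬛⬛
❓❓⬜⬜🔴⬛⬛⬛⬛
❓❓⬜⬜⬜⬜⬜⬜⬜
❓❓⬜📦⬜⬛⬛⬛⬛
❓❓⬜⬜⬜⬛⬛⬛⬛
❓❓❓❓❓❓❓❓❓

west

❓❓❓❓❓❓❓❓❓
❓❓❓❓❓❓❓❓❓
❓❓⬛⬛⬛⬛⬛⬛❓
❓❓⬛⬛⬛⬛⬛⬛⬛
❓❓⬜⬜🔴⬜⬛⬛⬛
❓❓⬜⬜⬜⬜⬜⬜⬜
❓❓⬜⬜📦⬜⬛⬛⬛
❓❓❓⬜⬜⬜⬛⬛⬛
❓❓❓❓❓❓❓❓❓

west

❓❓❓❓❓❓❓❓❓
❓❓❓❓❓❓❓❓❓
❓❓⬛⬛⬛⬛⬛⬛⬛
❓❓⬛⬛⬛⬛⬛⬛⬛
❓❓⬛⬜🔴⬜⬜⬛⬛
❓❓⬜⬜⬜⬜⬜⬜⬜
❓❓⬛⬜⬜📦⬜⬛⬛
❓❓❓❓⬜⬜⬜⬛⬛
❓❓❓❓❓❓❓❓❓

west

❓❓❓❓❓❓❓❓❓
❓❓❓❓❓❓❓❓❓
❓❓⬛⬛⬛⬛⬛⬛⬛
❓❓⬛⬛⬛⬛⬛⬛⬛
❓❓⬛⬛🔴⬜⬜⬜⬛
❓❓⬜⬜⬜⬜⬜⬜⬜
❓❓⬛⬛⬜⬜📦⬜⬛
❓❓❓❓❓⬜⬜⬜⬛
❓❓❓❓❓❓❓❓❓

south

❓❓❓❓❓❓❓❓❓
❓❓⬛⬛⬛⬛⬛⬛⬛
❓❓⬛⬛⬛⬛⬛⬛⬛
❓❓⬛⬛⬜⬜⬜⬜⬛
❓❓⬜⬜🔴⬜⬜⬜⬜
❓❓⬛⬛⬜⬜📦⬜⬛
❓❓⬜⬜⬜⬜⬜⬜⬛
❓❓❓❓❓❓❓❓❓
❓❓❓❓❓❓❓❓❓

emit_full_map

⬛⬛⬛⬛⬛⬛⬛⬛❓❓❓❓❓
⬛⬛⬛⬛⬛⬛⬛⬛⬛⬛⬛⬛⬛
⬛⬛⬜⬜⬜⬜⬛⬛⬛⬛⬛⬛⬛
⬜⬜🔴⬜⬜⬜⬜⬜⬜⬜⬜⬜⬜
⬛⬛⬜⬜📦⬜⬛⬛⬛⬛⬛⬛⬜
⬜⬜⬜⬜⬜⬜⬛⬛⬛⬛⬛⬛⬜

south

❓❓⬛⬛⬛⬛⬛⬛⬛
❓❓⬛⬛⬛⬛⬛⬛⬛
❓❓⬛⬛⬜⬜⬜⬜⬛
❓❓⬜⬜⬜⬜⬜⬜⬜
❓❓⬛⬛🔴⬜📦⬜⬛
❓❓⬜⬜⬜⬜⬜⬜⬛
❓❓⬛⬛⬜⬜⬜❓❓
❓❓❓❓❓❓❓❓❓
❓❓❓❓❓❓❓❓❓

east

❓⬛⬛⬛⬛⬛⬛⬛⬛
❓⬛⬛⬛⬛⬛⬛⬛⬛
❓⬛⬛⬜⬜⬜⬜⬛⬛
❓⬜⬜⬜⬜⬜⬜⬜⬜
❓⬛⬛⬜🔴📦⬜⬛⬛
❓⬜⬜⬜⬜⬜⬜⬛⬛
❓⬛⬛⬜⬜⬜⬜❓❓
❓❓❓❓❓❓❓❓❓
❓❓❓❓❓❓❓❓❓

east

⬛⬛⬛⬛⬛⬛⬛⬛❓
⬛⬛⬛⬛⬛⬛⬛⬛⬛
⬛⬛⬜⬜⬜⬜⬛⬛⬛
⬜⬜⬜⬜⬜⬜⬜⬜⬜
⬛⬛⬜⬜🔴⬜⬛⬛⬛
⬜⬜⬜⬜⬜⬜⬛⬛⬛
⬛⬛⬜⬜⬜⬜⬛❓❓
❓❓❓❓❓❓❓❓❓
❓❓❓❓❓❓❓❓❓

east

⬛⬛⬛⬛⬛⬛⬛❓❓
⬛⬛⬛⬛⬛⬛⬛⬛⬛
⬛⬜⬜⬜⬜⬛⬛⬛⬛
⬜⬜⬜⬜⬜⬜⬜⬜⬜
⬛⬜⬜📦🔴⬛⬛⬛⬛
⬜⬜⬜⬜⬜⬛⬛⬛⬛
⬛⬜⬜⬜⬜⬛⬛❓❓
❓❓❓❓❓❓❓❓❓
❓❓❓❓❓❓❓❓❓

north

❓❓❓❓❓❓❓❓❓
⬛⬛⬛⬛⬛⬛⬛❓❓
⬛⬛⬛⬛⬛⬛⬛⬛⬛
⬛⬜⬜⬜⬜⬛⬛⬛⬛
⬜⬜⬜⬜🔴⬜⬜⬜⬜
⬛⬜⬜📦⬜⬛⬛⬛⬛
⬜⬜⬜⬜⬜⬛⬛⬛⬛
⬛⬜⬜⬜⬜⬛⬛❓❓
❓❓❓❓❓❓❓❓❓

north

❓❓❓❓❓❓❓❓❓
❓❓❓❓❓❓❓❓❓
⬛⬛⬛⬛⬛⬛⬛❓❓
⬛⬛⬛⬛⬛⬛⬛⬛⬛
⬛⬜⬜⬜🔴⬛⬛⬛⬛
⬜⬜⬜⬜⬜⬜⬜⬜⬜
⬛⬜⬜📦⬜⬛⬛⬛⬛
⬜⬜⬜⬜⬜⬛⬛⬛⬛
⬛⬜⬜⬜⬜⬛⬛❓❓

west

❓❓❓❓❓❓❓❓❓
❓❓❓❓❓❓❓❓❓
⬛⬛⬛⬛⬛⬛⬛⬛❓
⬛⬛⬛⬛⬛⬛⬛⬛⬛
⬛⬛⬜⬜🔴⬜⬛⬛⬛
⬜⬜⬜⬜⬜⬜⬜⬜⬜
⬛⬛⬜⬜📦⬜⬛⬛⬛
⬜⬜⬜⬜⬜⬜⬛⬛⬛
⬛⬛⬜⬜⬜⬜⬛⬛❓

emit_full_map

⬛⬛⬛⬛⬛⬛⬛⬛❓❓❓❓❓
⬛⬛⬛⬛⬛⬛⬛⬛⬛⬛⬛⬛⬛
⬛⬛⬜⬜🔴⬜⬛⬛⬛⬛⬛⬛⬛
⬜⬜⬜⬜⬜⬜⬜⬜⬜⬜⬜⬜⬜
⬛⬛⬜⬜📦⬜⬛⬛⬛⬛⬛⬛⬜
⬜⬜⬜⬜⬜⬜⬛⬛⬛⬛⬛⬛⬜
⬛⬛⬜⬜⬜⬜⬛⬛❓❓❓❓❓

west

❓❓❓❓❓❓❓❓❓
❓❓❓❓❓❓❓❓❓
❓⬛⬛⬛⬛⬛⬛⬛⬛
❓⬛⬛⬛⬛⬛⬛⬛⬛
❓⬛⬛⬜🔴⬜⬜⬛⬛
❓⬜⬜⬜⬜⬜⬜⬜⬜
❓⬛⬛⬜⬜📦⬜⬛⬛
❓⬜⬜⬜⬜⬜⬜⬛⬛
❓⬛⬛⬜⬜⬜⬜⬛⬛

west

❓❓❓❓❓❓❓❓❓
❓❓❓❓❓❓❓❓❓
❓❓⬛⬛⬛⬛⬛⬛⬛
❓❓⬛⬛⬛⬛⬛⬛⬛
❓❓⬛⬛🔴⬜⬜⬜⬛
❓❓⬜⬜⬜⬜⬜⬜⬜
❓❓⬛⬛⬜⬜📦⬜⬛
❓❓⬜⬜⬜⬜⬜⬜⬛
❓❓⬛⬛⬜⬜⬜⬜⬛

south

❓❓❓❓❓❓❓❓❓
❓❓⬛⬛⬛⬛⬛⬛⬛
❓❓⬛⬛⬛⬛⬛⬛⬛
❓❓⬛⬛⬜⬜⬜⬜⬛
❓❓⬜⬜🔴⬜⬜⬜⬜
❓❓⬛⬛⬜⬜📦⬜⬛
❓❓⬜⬜⬜⬜⬜⬜⬛
❓❓⬛⬛⬜⬜⬜⬜⬛
❓❓❓❓❓❓❓❓❓

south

❓❓⬛⬛⬛⬛⬛⬛⬛
❓❓⬛⬛⬛⬛⬛⬛⬛
❓❓⬛⬛⬜⬜⬜⬜⬛
❓❓⬜⬜⬜⬜⬜⬜⬜
❓❓⬛⬛🔴⬜📦⬜⬛
❓❓⬜⬜⬜⬜⬜⬜⬛
❓❓⬛⬛⬜⬜⬜⬜⬛
❓❓❓❓❓❓❓❓❓
❓❓❓❓❓❓❓❓❓

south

❓❓⬛⬛⬛⬛⬛⬛⬛
❓❓⬛⬛⬜⬜⬜⬜⬛
❓❓⬜⬜⬜⬜⬜⬜⬜
❓❓⬛⬛⬜⬜📦⬜⬛
❓❓⬜⬜🔴⬜⬜⬜⬛
❓❓⬛⬛⬜⬜⬜⬜⬛
❓❓⬛⬛⬜⬜⬜❓❓
❓❓❓❓❓❓❓❓❓
❓❓❓❓❓❓❓❓❓

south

❓❓⬛⬛⬜⬜⬜⬜⬛
❓❓⬜⬜⬜⬜⬜⬜⬜
❓❓⬛⬛⬜⬜📦⬜⬛
❓❓⬜⬜⬜⬜⬜⬜⬛
❓❓⬛⬛🔴⬜⬜⬜⬛
❓❓⬛⬛⬜⬜⬜❓❓
❓❓⬛⬛⬛⬛⬛❓❓
❓❓❓❓❓❓❓❓❓
⬛⬛⬛⬛⬛⬛⬛⬛⬛

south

❓❓⬜⬜⬜⬜⬜⬜⬜
❓❓⬛⬛⬜⬜📦⬜⬛
❓❓⬜⬜⬜⬜⬜⬜⬛
❓❓⬛⬛⬜⬜⬜⬜⬛
❓❓⬛⬛🔴⬜⬜❓❓
❓❓⬛⬛⬛⬛⬛❓❓
❓❓⬛⬛⬛⬛⬛❓❓
⬛⬛⬛⬛⬛⬛⬛⬛⬛
⬛⬛⬛⬛⬛⬛⬛⬛⬛

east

❓⬜⬜⬜⬜⬜⬜⬜⬜
❓⬛⬛⬜⬜📦⬜⬛⬛
❓⬜⬜⬜⬜⬜⬜⬛⬛
❓⬛⬛⬜⬜⬜⬜⬛⬛
❓⬛⬛⬜🔴⬜⬜❓❓
❓⬛⬛⬛⬛⬛⬛❓❓
❓⬛⬛⬛⬛⬛⬛❓❓
⬛⬛⬛⬛⬛⬛⬛⬛⬛
⬛⬛⬛⬛⬛⬛⬛⬛⬛

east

⬜⬜⬜⬜⬜⬜⬜⬜⬜
⬛⬛⬜⬜📦⬜⬛⬛⬛
⬜⬜⬜⬜⬜⬜⬛⬛⬛
⬛⬛⬜⬜⬜⬜⬛⬛❓
⬛⬛⬜⬜🔴⬜⬛❓❓
⬛⬛⬛⬛⬛⬛⬛❓❓
⬛⬛⬛⬛⬛⬛⬛❓❓
⬛⬛⬛⬛⬛⬛⬛⬛⬛
⬛⬛⬛⬛⬛⬛⬛⬛⬛

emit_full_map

⬛⬛⬛⬛⬛⬛⬛⬛❓❓❓❓❓
⬛⬛⬛⬛⬛⬛⬛⬛⬛⬛⬛⬛⬛
⬛⬛⬜⬜⬜⬜⬛⬛⬛⬛⬛⬛⬛
⬜⬜⬜⬜⬜⬜⬜⬜⬜⬜⬜⬜⬜
⬛⬛⬜⬜📦⬜⬛⬛⬛⬛⬛⬛⬜
⬜⬜⬜⬜⬜⬜⬛⬛⬛⬛⬛⬛⬜
⬛⬛⬜⬜⬜⬜⬛⬛❓❓❓❓❓
⬛⬛⬜⬜🔴⬜⬛❓❓❓❓❓❓
⬛⬛⬛⬛⬛⬛⬛❓❓❓❓❓❓
⬛⬛⬛⬛⬛⬛⬛❓❓❓❓❓❓

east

⬜⬜⬜⬜⬜⬜⬜⬜⬜
⬛⬜⬜📦⬜⬛⬛⬛⬛
⬜⬜⬜⬜⬜⬛⬛⬛⬛
⬛⬜⬜⬜⬜⬛⬛❓❓
⬛⬜⬜⬜🔴⬛⬛❓❓
⬛⬛⬛⬛⬛⬛⬛❓❓
⬛⬛⬛⬛⬛⬛⬛❓❓
⬛⬛⬛⬛⬛⬛⬛⬛⬛
⬛⬛⬛⬛⬛⬛⬛⬛⬛

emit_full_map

⬛⬛⬛⬛⬛⬛⬛⬛❓❓❓❓❓
⬛⬛⬛⬛⬛⬛⬛⬛⬛⬛⬛⬛⬛
⬛⬛⬜⬜⬜⬜⬛⬛⬛⬛⬛⬛⬛
⬜⬜⬜⬜⬜⬜⬜⬜⬜⬜⬜⬜⬜
⬛⬛⬜⬜📦⬜⬛⬛⬛⬛⬛⬛⬜
⬜⬜⬜⬜⬜⬜⬛⬛⬛⬛⬛⬛⬜
⬛⬛⬜⬜⬜⬜⬛⬛❓❓❓❓❓
⬛⬛⬜⬜⬜🔴⬛⬛❓❓❓❓❓
⬛⬛⬛⬛⬛⬛⬛⬛❓❓❓❓❓
⬛⬛⬛⬛⬛⬛⬛⬛❓❓❓❓❓


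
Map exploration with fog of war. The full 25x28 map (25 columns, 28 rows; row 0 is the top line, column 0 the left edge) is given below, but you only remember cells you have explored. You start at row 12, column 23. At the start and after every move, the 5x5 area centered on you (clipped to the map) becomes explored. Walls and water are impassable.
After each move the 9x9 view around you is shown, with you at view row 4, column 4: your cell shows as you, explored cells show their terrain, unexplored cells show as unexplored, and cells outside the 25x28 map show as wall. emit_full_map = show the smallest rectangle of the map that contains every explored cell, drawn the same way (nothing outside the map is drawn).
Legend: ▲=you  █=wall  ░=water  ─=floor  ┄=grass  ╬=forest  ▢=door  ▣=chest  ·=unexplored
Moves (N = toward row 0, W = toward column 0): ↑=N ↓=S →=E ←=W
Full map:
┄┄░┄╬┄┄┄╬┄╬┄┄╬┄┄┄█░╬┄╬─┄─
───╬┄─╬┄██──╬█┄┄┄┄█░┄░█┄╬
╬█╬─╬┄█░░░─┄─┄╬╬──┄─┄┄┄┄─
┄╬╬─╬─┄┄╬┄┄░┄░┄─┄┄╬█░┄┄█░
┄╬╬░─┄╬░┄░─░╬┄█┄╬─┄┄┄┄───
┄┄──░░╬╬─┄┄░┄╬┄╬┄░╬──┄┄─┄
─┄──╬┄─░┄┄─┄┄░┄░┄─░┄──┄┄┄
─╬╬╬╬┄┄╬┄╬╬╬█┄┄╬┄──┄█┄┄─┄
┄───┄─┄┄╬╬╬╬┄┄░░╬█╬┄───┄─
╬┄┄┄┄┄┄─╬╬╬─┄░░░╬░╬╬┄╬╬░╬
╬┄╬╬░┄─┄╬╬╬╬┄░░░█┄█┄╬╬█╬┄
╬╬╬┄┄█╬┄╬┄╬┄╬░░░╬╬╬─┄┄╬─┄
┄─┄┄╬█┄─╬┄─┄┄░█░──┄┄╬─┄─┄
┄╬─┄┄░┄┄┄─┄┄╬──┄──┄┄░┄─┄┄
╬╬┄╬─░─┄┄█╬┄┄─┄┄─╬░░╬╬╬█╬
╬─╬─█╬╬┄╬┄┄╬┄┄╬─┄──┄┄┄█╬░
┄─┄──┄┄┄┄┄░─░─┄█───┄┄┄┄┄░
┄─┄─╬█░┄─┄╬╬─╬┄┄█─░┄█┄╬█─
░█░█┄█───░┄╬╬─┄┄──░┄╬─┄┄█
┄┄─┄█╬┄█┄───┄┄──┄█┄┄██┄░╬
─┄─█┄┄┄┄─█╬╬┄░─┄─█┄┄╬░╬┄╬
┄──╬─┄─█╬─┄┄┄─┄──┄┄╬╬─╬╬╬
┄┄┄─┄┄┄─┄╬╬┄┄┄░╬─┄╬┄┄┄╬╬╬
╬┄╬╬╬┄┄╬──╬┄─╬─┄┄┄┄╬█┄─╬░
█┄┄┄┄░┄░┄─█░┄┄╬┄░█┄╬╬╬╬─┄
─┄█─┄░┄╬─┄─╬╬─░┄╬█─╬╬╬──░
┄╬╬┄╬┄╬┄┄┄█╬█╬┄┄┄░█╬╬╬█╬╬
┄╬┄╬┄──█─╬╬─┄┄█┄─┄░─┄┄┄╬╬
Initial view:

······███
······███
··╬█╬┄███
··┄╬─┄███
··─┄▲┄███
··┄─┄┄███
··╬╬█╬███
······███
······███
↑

······███
······███
··╬╬░╬███
··╬█╬┄███
··┄╬▲┄███
··─┄─┄███
··┄─┄┄███
··╬╬█╬███
······███

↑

······███
······███
··──┄─███
··╬╬░╬███
··╬█▲┄███
··┄╬─┄███
··─┄─┄███
··┄─┄┄███
··╬╬█╬███

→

·····████
·····████
·──┄─████
·╬╬░╬████
·╬█╬▲████
·┄╬─┄████
·─┄─┄████
·┄─┄┄████
·╬╬█╬████

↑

·····████
·····████
··┄─┄████
·──┄─████
·╬╬░▲████
·╬█╬┄████
·┄╬─┄████
·─┄─┄████
·┄─┄┄████

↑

·····████
·····████
··┄┄┄████
··┄─┄████
·──┄▲████
·╬╬░╬████
·╬█╬┄████
·┄╬─┄████
·─┄─┄████

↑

·····████
·····████
··┄─┄████
··┄┄┄████
··┄─▲████
·──┄─████
·╬╬░╬████
·╬█╬┄████
·┄╬─┄████

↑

·····████
·····████
··───████
··┄─┄████
··┄┄▲████
··┄─┄████
·──┄─████
·╬╬░╬████
·╬█╬┄████

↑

·····████
·····████
··┄█░████
··───████
··┄─▲████
··┄┄┄████
··┄─┄████
·──┄─████
·╬╬░╬████

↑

·····████
·····████
··┄┄─████
··┄█░████
··──▲████
··┄─┄████
··┄┄┄████
··┄─┄████
·──┄─████

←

······███
······███
··┄┄┄─███
··┄┄█░███
··┄─▲─███
··┄┄─┄███
··─┄┄┄███
···┄─┄███
··──┄─███

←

·······██
·······██
··┄┄┄┄─██
··░┄┄█░██
··┄┄▲──██
··─┄┄─┄██
··──┄┄┄██
····┄─┄██
···──┄─██

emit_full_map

┄┄┄┄─
░┄┄█░
┄┄▲──
─┄┄─┄
──┄┄┄
··┄─┄
·──┄─
·╬╬░╬
·╬█╬┄
·┄╬─┄
·─┄─┄
·┄─┄┄
·╬╬█╬

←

········█
········█
··─┄┄┄┄─█
··█░┄┄█░█
··┄┄▲───█
··──┄┄─┄█
··┄──┄┄┄█
·····┄─┄█
····──┄─█

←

·········
·········
··┄─┄┄┄┄─
··╬█░┄┄█░
··┄┄▲┄───
··╬──┄┄─┄
··░┄──┄┄┄
······┄─┄
·····──┄─

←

·········
·········
··─┄─┄┄┄┄
··┄╬█░┄┄█
··─┄▲┄┄──
··░╬──┄┄─
··─░┄──┄┄
·······┄─
······──┄

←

·········
·········
··──┄─┄┄┄
··┄┄╬█░┄┄
··╬─▲┄┄┄─
··┄░╬──┄┄
··┄─░┄──┄
········┄
·······──

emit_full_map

──┄─┄┄┄┄─
┄┄╬█░┄┄█░
╬─▲┄┄┄───
┄░╬──┄┄─┄
┄─░┄──┄┄┄
······┄─┄
·····──┄─
·····╬╬░╬
·····╬█╬┄
·····┄╬─┄
·····─┄─┄
·····┄─┄┄
·····╬╬█╬

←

·········
·········
··╬──┄─┄┄
··─┄┄╬█░┄
··┄╬▲┄┄┄┄
··╬┄░╬──┄
··░┄─░┄──
·········
········─

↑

█████████
·········
··┄┄┄█░··
··╬──┄─┄┄
··─┄▲╬█░┄
··┄╬─┄┄┄┄
··╬┄░╬──┄
··░┄─░┄──
·········

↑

█████████
█████████
··┄┄█░╬··
··┄┄┄█░··
··╬─▲┄─┄┄
··─┄┄╬█░┄
··┄╬─┄┄┄┄
··╬┄░╬──┄
··░┄─░┄──

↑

█████████
█████████
█████████
··┄┄█░╬··
··┄┄▲█░··
··╬──┄─┄┄
··─┄┄╬█░┄
··┄╬─┄┄┄┄
··╬┄░╬──┄

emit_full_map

┄┄█░╬·····
┄┄▲█░·····
╬──┄─┄┄┄┄─
─┄┄╬█░┄┄█░
┄╬─┄┄┄┄───
╬┄░╬──┄┄─┄
░┄─░┄──┄┄┄
·······┄─┄
······──┄─
······╬╬░╬
······╬█╬┄
······┄╬─┄
······─┄─┄
······┄─┄┄
······╬╬█╬


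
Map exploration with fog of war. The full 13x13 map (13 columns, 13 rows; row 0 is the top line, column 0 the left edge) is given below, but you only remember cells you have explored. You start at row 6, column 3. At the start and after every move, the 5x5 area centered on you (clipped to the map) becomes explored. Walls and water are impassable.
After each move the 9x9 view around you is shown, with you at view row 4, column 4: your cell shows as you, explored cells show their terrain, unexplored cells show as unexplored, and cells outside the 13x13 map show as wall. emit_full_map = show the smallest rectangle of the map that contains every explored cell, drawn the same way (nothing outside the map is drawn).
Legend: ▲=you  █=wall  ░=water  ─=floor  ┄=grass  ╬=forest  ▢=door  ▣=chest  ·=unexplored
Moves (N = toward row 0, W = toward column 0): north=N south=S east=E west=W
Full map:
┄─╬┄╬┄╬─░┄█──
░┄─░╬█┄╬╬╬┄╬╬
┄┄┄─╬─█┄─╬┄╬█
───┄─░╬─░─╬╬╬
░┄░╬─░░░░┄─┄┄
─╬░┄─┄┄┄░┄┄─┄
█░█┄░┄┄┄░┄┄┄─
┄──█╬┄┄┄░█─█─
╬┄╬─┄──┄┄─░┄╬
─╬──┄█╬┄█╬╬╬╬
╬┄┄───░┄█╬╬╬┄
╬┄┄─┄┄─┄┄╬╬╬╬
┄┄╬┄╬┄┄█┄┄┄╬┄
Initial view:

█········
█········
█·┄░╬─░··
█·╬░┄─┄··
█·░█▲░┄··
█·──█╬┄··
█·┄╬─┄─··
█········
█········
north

█········
█········
█·──┄─░··
█·┄░╬─░··
█·╬░▲─┄··
█·░█┄░┄··
█·──█╬┄··
█·┄╬─┄─··
█········

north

█········
█········
█·┄┄─╬─··
█·──┄─░··
█·┄░▲─░··
█·╬░┄─┄··
█·░█┄░┄··
█·──█╬┄··
█·┄╬─┄─··

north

█████████
█········
█·┄─░╬█··
█·┄┄─╬─··
█·──▲─░··
█·┄░╬─░··
█·╬░┄─┄··
█·░█┄░┄··
█·──█╬┄··

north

█████████
█████████
█·─╬┄╬┄··
█·┄─░╬█··
█·┄┄▲╬─··
█·──┄─░··
█·┄░╬─░··
█·╬░┄─┄··
█·░█┄░┄··

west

█████████
█████████
██┄─╬┄╬┄·
██░┄─░╬█·
██┄┄▲─╬─·
██───┄─░·
██░┄░╬─░·
██·╬░┄─┄·
██·░█┄░┄·

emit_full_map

┄─╬┄╬┄
░┄─░╬█
┄┄▲─╬─
───┄─░
░┄░╬─░
·╬░┄─┄
·░█┄░┄
·──█╬┄
·┄╬─┄─

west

█████████
█████████
███┄─╬┄╬┄
███░┄─░╬█
███┄▲┄─╬─
███───┄─░
███░┄░╬─░
███·╬░┄─┄
███·░█┄░┄

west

█████████
█████████
████┄─╬┄╬
████░┄─░╬
████▲┄┄─╬
████───┄─
████░┄░╬─
████·╬░┄─
████·░█┄░

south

█████████
████┄─╬┄╬
████░┄─░╬
████┄┄┄─╬
████▲──┄─
████░┄░╬─
████─╬░┄─
████·░█┄░
████·──█╬

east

█████████
███┄─╬┄╬┄
███░┄─░╬█
███┄┄┄─╬─
███─▲─┄─░
███░┄░╬─░
███─╬░┄─┄
███·░█┄░┄
███·──█╬┄

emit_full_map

┄─╬┄╬┄
░┄─░╬█
┄┄┄─╬─
─▲─┄─░
░┄░╬─░
─╬░┄─┄
·░█┄░┄
·──█╬┄
·┄╬─┄─

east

█████████
██┄─╬┄╬┄·
██░┄─░╬█·
██┄┄┄─╬─·
██──▲┄─░·
██░┄░╬─░·
██─╬░┄─┄·
██·░█┄░┄·
██·──█╬┄·

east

█████████
█┄─╬┄╬┄··
█░┄─░╬█··
█┄┄┄─╬─··
█───▲─░··
█░┄░╬─░··
█─╬░┄─┄··
█·░█┄░┄··
█·──█╬┄··

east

█████████
┄─╬┄╬┄···
░┄─░╬█┄··
┄┄┄─╬─█··
───┄▲░╬··
░┄░╬─░░··
─╬░┄─┄┄··
·░█┄░┄···
·──█╬┄···

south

┄─╬┄╬┄···
░┄─░╬█┄··
┄┄┄─╬─█··
───┄─░╬··
░┄░╬▲░░··
─╬░┄─┄┄··
·░█┄░┄┄··
·──█╬┄···
·┄╬─┄─···

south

░┄─░╬█┄··
┄┄┄─╬─█··
───┄─░╬··
░┄░╬─░░··
─╬░┄▲┄┄··
·░█┄░┄┄··
·──█╬┄┄··
·┄╬─┄─···
·········

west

█░┄─░╬█┄·
█┄┄┄─╬─█·
█───┄─░╬·
█░┄░╬─░░·
█─╬░▲─┄┄·
█·░█┄░┄┄·
█·──█╬┄┄·
█·┄╬─┄─··
█········

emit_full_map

┄─╬┄╬┄·
░┄─░╬█┄
┄┄┄─╬─█
───┄─░╬
░┄░╬─░░
─╬░▲─┄┄
·░█┄░┄┄
·──█╬┄┄
·┄╬─┄─·
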